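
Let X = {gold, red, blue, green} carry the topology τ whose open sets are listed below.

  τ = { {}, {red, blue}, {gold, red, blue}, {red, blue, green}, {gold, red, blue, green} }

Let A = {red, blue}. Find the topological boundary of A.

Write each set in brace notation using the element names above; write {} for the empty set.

U open, U⊆A: {}, {red, blue}. int(A) = ⋃ = {red, blue}
X∖A={gold, green}, int(X∖A)={}, hence cl(A)={gold, red, blue, green}
∂A: remove int from cl → {gold, green}

{gold, green}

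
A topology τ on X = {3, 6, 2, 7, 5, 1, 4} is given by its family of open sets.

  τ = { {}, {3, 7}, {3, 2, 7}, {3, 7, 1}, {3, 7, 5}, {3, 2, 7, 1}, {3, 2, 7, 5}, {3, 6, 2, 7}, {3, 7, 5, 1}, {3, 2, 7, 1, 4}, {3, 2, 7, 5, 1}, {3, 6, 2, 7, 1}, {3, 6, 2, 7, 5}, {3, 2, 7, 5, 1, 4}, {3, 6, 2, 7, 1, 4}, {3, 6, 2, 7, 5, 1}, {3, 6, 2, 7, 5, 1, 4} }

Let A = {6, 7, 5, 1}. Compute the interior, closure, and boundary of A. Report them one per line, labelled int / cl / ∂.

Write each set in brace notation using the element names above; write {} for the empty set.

int(A) = {}
cl(A)  = {3, 6, 2, 7, 5, 1, 4}
∂A     = {3, 6, 2, 7, 5, 1, 4}

opens ⊆ A: {}; union → int = {}
complement {3, 2, 4}; its interior {}; cl(A) = X∖{} = {3, 6, 2, 7, 5, 1, 4}
boundary = {3, 6, 2, 7, 5, 1, 4} ∖ {} = {3, 6, 2, 7, 5, 1, 4}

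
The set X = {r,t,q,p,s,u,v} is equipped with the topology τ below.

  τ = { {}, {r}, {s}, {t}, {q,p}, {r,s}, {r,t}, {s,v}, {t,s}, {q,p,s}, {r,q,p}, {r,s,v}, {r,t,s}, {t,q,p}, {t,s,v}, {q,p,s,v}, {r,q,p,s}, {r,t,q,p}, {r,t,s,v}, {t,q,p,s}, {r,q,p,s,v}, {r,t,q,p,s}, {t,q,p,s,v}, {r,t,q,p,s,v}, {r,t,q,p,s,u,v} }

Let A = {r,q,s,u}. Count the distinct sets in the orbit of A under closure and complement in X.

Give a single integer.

closure: X∖int(X∖A) = X∖{t} = {r,q,p,s,u,v}
Let k=closure and c=complement:
  1. A     = {r,q,s,u}
  2. kA    = {r,q,p,s,u,v}
  3. cA    = {t,p,v}
  4. ckA   = {t}
  5. kcA   = {t,q,p,u,v}
  6. kckA  = {t,u}
  7. ckcA  = {r,s}
  8. ckckA = {r,q,p,s,v}
  9. kckcA = {r,s,u,v}
  10. ckckcA = {t,q,p}
  11. kckckcA = {t,q,p,u}
  12. ckckckcA = {r,s,v}
— saturated at 12

12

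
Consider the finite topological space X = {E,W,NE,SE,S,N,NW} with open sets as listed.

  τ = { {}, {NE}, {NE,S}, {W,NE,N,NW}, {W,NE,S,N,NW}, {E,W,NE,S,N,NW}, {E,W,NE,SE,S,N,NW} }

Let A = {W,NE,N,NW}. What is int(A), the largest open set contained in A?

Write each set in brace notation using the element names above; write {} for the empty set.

U open, U⊆A: {}, {NE}, {W,NE,N,NW}. int(A) = ⋃ = {W,NE,N,NW}

{W,NE,N,NW}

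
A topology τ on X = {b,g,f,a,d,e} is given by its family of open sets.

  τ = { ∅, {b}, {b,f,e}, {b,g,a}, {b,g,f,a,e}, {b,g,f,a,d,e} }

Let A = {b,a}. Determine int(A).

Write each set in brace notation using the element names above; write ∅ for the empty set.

interior: largest open inside A is {b} (from ∅, {b})

{b}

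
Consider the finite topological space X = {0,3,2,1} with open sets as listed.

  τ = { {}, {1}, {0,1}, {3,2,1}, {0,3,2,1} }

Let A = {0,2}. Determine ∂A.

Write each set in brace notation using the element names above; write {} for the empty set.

{0,3,2}

interior: largest open inside A is {} (from {})
cl via duality: int({3,1}) = {1}, so X∖{1} = {0,3,2}
cl∖int = {0,3,2}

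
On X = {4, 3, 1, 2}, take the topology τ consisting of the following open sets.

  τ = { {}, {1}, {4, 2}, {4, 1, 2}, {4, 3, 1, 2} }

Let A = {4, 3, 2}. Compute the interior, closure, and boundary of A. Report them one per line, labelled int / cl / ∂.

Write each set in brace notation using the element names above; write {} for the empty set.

int(A) = {4, 2}
cl(A)  = {4, 3, 2}
∂A     = {3}

open subsets of A: {}, {4, 2}; so int(A) = {4, 2}
closure: X∖int(X∖A) = X∖{1} = {4, 3, 2}
∂A = {4, 3, 2} minus {4, 2} = {3}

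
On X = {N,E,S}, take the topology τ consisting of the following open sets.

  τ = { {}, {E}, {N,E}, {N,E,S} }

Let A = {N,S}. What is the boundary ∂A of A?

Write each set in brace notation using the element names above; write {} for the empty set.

{N,S}

opens ⊆ A: {}; union → int = {}
complement {E}; its interior {E}; cl(A) = X∖{E} = {N,S}
boundary = {N,S} ∖ {} = {N,S}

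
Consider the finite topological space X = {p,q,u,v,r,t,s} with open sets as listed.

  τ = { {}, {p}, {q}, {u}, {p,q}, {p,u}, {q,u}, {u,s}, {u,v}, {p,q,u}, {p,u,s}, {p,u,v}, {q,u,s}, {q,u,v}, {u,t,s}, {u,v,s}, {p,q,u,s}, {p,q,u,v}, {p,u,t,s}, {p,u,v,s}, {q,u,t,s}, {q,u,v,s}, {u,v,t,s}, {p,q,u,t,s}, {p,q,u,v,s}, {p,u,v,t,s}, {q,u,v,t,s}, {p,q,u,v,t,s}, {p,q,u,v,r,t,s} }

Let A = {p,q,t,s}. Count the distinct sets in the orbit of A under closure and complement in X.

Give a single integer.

cl via duality: int({u,v,r}) = {u,v}, so X∖{u,v} = {p,q,r,t,s}
Write k for closure, c for complement:
  1. A     = {p,q,t,s}
  2. kA    = {p,q,r,t,s}
  3. cA    = {u,v,r}
  4. ckA   = {u,v}
  5. kcA   = {u,v,r,t,s}
  6. ckcA  = {p,q}
  7. kckcA = {p,q,r}
  8. ckckcA = {u,v,t,s}
applying k or c yields no new set

8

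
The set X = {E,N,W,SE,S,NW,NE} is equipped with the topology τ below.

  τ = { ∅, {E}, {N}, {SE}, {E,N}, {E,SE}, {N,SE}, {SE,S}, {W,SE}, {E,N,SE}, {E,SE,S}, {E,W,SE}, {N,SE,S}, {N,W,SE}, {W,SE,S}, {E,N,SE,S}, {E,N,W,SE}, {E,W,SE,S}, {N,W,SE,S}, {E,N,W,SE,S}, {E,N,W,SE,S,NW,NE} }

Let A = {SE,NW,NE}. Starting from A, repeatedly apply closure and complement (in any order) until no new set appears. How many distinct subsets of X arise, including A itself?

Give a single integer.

8

complement {E,N,W,S}; its interior {E,N}; cl(A) = X∖{E,N} = {W,SE,S,NW,NE}
With k = closure, c = complement:
  1. A     = {SE,NW,NE}
  2. kA    = {W,SE,S,NW,NE}
  3. cA    = {E,N,W,S}
  4. ckA   = {E,N}
  5. kcA   = {E,N,W,S,NW,NE}
  6. kckA  = {E,N,NW,NE}
  7. ckcA  = {SE}
  8. ckckA = {W,SE,S}
k, c of each give nothing new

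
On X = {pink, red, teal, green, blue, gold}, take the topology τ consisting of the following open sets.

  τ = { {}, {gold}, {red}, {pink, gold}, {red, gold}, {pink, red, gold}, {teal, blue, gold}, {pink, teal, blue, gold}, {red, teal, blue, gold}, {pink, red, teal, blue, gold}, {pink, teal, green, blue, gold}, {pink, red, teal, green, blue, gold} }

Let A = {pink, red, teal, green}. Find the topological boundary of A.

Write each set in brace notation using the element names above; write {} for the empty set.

{pink, teal, green, blue}

opens ⊆ A: {}, {red}; union → int = {red}
complement {blue, gold}; its interior {gold}; cl(A) = X∖{gold} = {pink, red, teal, green, blue}
boundary = {pink, red, teal, green, blue} ∖ {red} = {pink, teal, green, blue}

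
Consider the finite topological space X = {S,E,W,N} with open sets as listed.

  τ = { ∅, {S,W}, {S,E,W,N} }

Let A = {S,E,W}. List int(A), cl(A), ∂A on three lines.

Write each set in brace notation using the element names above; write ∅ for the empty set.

open subsets of A: ∅, {S,W}; so int(A) = {S,W}
closure: X∖int(X∖A) = X∖∅ = {S,E,W,N}
∂A = {S,E,W,N} minus {S,W} = {E,N}

int(A) = {S,W}
cl(A)  = {S,E,W,N}
∂A     = {E,N}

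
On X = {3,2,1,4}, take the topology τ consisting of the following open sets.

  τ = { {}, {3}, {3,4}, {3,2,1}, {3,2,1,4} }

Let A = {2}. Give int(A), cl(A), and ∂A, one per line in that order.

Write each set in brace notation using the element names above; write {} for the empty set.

open subsets of A: {}; so int(A) = {}
closure: X∖int(X∖A) = X∖{3,4} = {2,1}
∂A = {2,1} minus {} = {2,1}

int(A) = {}
cl(A)  = {2,1}
∂A     = {2,1}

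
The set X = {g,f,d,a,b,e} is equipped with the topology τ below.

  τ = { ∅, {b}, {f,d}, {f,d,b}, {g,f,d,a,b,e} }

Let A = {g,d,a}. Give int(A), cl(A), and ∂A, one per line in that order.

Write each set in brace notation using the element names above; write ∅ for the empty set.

int(A) = ∅
cl(A)  = {g,f,d,a,e}
∂A     = {g,f,d,a,e}

U open, U⊆A: ∅. int(A) = ⋃ = ∅
X∖A={f,b,e}, int(X∖A)={b}, hence cl(A)={g,f,d,a,e}
∂A: remove int from cl → {g,f,d,a,e}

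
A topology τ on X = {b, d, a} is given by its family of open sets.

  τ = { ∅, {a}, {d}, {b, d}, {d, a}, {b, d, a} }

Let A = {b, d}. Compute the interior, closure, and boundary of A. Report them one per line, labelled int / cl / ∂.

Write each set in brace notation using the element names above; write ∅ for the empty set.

int(A) = {b, d}
cl(A)  = {b, d}
∂A     = ∅

opens ⊆ A: ∅, {d}, {b, d}; union → int = {b, d}
complement {a}; its interior {a}; cl(A) = X∖{a} = {b, d}
boundary = {b, d} ∖ {b, d} = ∅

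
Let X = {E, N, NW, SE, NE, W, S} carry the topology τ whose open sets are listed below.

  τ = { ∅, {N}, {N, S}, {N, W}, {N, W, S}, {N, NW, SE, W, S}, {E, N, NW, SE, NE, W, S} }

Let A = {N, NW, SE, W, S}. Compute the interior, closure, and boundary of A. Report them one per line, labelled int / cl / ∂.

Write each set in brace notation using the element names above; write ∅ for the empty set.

int(A) = {N, NW, SE, W, S}
cl(A)  = {E, N, NW, SE, NE, W, S}
∂A     = {E, NE}

opens ⊆ A: ∅, {N}, {N, W}, {N, S}, {N, W, S}, {N, NW, SE, W, S}; union → int = {N, NW, SE, W, S}
complement {E, NE}; its interior ∅; cl(A) = X∖∅ = {E, N, NW, SE, NE, W, S}
boundary = {E, N, NW, SE, NE, W, S} ∖ {N, NW, SE, W, S} = {E, NE}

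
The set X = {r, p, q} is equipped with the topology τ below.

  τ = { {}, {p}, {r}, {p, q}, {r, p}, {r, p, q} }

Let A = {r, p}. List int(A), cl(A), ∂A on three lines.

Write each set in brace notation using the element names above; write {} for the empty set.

open subsets of A: {}, {r}, {p}, {r, p}; so int(A) = {r, p}
closure: X∖int(X∖A) = X∖{} = {r, p, q}
∂A = {r, p, q} minus {r, p} = {q}

int(A) = {r, p}
cl(A)  = {r, p, q}
∂A     = {q}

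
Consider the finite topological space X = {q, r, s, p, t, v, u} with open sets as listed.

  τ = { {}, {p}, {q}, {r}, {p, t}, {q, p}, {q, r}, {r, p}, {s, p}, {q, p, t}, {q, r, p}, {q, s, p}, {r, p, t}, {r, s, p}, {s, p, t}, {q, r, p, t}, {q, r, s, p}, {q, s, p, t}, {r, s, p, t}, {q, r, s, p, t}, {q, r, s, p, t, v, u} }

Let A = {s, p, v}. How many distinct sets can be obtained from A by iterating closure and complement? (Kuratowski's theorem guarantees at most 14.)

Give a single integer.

8

closure: X∖int(X∖A) = X∖{q, r} = {s, p, t, v, u}
Let k=closure and c=complement:
  1. A     = {s, p, v}
  2. kA    = {s, p, t, v, u}
  3. cA    = {q, r, t, u}
  4. ckA   = {q, r}
  5. kcA   = {q, r, t, v, u}
  6. kckA  = {q, r, v, u}
  7. ckcA  = {s, p}
  8. ckckA = {s, p, t}
— saturated at 8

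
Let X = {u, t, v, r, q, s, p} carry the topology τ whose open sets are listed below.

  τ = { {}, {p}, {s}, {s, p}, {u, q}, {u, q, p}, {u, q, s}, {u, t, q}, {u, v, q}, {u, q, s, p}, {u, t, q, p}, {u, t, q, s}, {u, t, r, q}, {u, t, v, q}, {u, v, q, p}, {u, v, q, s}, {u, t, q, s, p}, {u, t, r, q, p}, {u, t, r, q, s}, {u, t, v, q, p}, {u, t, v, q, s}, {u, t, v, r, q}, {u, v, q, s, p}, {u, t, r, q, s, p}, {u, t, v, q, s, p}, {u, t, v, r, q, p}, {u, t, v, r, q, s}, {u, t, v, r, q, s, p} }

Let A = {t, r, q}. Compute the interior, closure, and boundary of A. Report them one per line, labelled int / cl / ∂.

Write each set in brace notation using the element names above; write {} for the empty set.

int(A) = {}
cl(A)  = {u, t, v, r, q}
∂A     = {u, t, v, r, q}

U open, U⊆A: {}. int(A) = ⋃ = {}
X∖A={u, v, s, p}, int(X∖A)={s, p}, hence cl(A)={u, t, v, r, q}
∂A: remove int from cl → {u, t, v, r, q}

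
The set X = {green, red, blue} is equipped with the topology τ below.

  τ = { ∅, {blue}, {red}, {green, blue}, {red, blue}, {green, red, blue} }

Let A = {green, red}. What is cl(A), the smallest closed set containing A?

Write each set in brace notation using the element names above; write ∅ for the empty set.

cl via duality: int({blue}) = {blue}, so X∖{blue} = {green, red}

{green, red}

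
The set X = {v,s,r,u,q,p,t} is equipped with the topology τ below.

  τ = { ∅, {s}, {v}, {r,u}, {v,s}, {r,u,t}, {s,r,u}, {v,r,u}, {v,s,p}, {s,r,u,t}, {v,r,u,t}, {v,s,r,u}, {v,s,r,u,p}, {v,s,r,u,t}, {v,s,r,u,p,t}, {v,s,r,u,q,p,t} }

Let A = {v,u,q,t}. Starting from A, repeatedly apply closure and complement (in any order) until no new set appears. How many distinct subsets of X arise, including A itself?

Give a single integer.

10

complement {s,r,p}; its interior {s}; cl(A) = X∖{s} = {v,r,u,q,p,t}
With k = closure, c = complement:
  1. A     = {v,u,q,t}
  2. kA    = {v,r,u,q,p,t}
  3. cA    = {s,r,p}
  4. ckA   = {s}
  5. kcA   = {s,r,u,q,p,t}
  6. kckA  = {s,q,p}
  7. ckcA  = {v}
  8. ckckA = {v,r,u,t}
  9. kckcA = {v,q,p}
  10. ckckcA = {s,r,u,t}
k, c of each give nothing new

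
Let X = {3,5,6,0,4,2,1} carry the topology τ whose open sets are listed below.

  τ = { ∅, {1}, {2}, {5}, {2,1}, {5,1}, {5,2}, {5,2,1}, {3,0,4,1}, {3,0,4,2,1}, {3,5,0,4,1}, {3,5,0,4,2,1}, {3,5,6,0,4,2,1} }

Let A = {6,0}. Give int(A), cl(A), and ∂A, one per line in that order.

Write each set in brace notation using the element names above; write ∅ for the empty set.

interior: largest open inside A is ∅ (from ∅)
cl via duality: int({3,5,4,2,1}) = {5,2,1}, so X∖{5,2,1} = {3,6,0,4}
cl∖int = {3,6,0,4}

int(A) = ∅
cl(A)  = {3,6,0,4}
∂A     = {3,6,0,4}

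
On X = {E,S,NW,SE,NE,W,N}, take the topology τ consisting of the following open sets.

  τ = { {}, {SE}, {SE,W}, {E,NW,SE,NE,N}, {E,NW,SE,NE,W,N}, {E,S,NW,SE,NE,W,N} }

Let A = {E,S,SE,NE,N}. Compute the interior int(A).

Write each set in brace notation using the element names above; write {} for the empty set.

{SE}

open subsets of A: {}, {SE}; so int(A) = {SE}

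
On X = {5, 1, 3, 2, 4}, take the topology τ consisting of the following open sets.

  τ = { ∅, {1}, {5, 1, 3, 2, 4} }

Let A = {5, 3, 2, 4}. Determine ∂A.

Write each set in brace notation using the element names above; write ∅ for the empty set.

{5, 3, 2, 4}

opens ⊆ A: ∅; union → int = ∅
complement {1}; its interior {1}; cl(A) = X∖{1} = {5, 3, 2, 4}
boundary = {5, 3, 2, 4} ∖ ∅ = {5, 3, 2, 4}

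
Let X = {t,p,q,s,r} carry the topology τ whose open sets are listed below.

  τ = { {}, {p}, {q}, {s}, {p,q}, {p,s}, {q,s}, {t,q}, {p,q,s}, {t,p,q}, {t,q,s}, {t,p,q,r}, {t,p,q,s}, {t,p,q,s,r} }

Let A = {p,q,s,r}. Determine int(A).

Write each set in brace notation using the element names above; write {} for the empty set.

U open, U⊆A: {}, {q}, {s}, {p}, {p,s}, {q,s}, {p,q}, {p,q,s}. int(A) = ⋃ = {p,q,s}

{p,q,s}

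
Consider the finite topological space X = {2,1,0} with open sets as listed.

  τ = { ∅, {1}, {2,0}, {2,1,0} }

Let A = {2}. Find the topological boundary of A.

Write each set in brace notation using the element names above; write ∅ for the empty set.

U open, U⊆A: ∅. int(A) = ⋃ = ∅
X∖A={1,0}, int(X∖A)={1}, hence cl(A)={2,0}
∂A: remove int from cl → {2,0}

{2,0}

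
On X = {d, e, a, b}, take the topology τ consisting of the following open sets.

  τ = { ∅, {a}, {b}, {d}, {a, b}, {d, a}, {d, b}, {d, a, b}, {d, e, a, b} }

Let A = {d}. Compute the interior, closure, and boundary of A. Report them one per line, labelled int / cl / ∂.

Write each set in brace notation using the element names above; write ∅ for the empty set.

int(A) = {d}
cl(A)  = {d, e}
∂A     = {e}

opens ⊆ A: ∅, {d}; union → int = {d}
complement {e, a, b}; its interior {a, b}; cl(A) = X∖{a, b} = {d, e}
boundary = {d, e} ∖ {d} = {e}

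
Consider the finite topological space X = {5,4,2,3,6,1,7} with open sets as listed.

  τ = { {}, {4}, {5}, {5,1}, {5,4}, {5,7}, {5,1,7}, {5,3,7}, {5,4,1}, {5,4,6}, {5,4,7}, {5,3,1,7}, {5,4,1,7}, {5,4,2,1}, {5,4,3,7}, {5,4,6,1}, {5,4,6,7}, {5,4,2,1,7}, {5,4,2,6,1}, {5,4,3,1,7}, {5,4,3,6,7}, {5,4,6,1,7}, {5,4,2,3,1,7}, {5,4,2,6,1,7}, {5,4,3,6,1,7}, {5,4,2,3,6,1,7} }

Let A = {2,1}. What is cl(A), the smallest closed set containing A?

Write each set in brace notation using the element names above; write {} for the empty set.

{2,1}

closure: X∖int(X∖A) = X∖{5,4,3,6,7} = {2,1}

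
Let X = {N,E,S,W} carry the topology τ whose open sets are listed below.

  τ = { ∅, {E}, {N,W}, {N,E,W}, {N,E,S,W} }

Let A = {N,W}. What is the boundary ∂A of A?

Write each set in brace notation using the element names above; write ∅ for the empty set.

{S}

opens ⊆ A: ∅, {N,W}; union → int = {N,W}
complement {E,S}; its interior {E}; cl(A) = X∖{E} = {N,S,W}
boundary = {N,S,W} ∖ {N,W} = {S}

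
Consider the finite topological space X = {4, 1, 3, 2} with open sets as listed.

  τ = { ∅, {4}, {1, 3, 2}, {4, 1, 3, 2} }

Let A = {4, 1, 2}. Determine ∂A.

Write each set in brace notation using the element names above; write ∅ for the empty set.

opens ⊆ A: ∅, {4}; union → int = {4}
complement {3}; its interior ∅; cl(A) = X∖∅ = {4, 1, 3, 2}
boundary = {4, 1, 3, 2} ∖ {4} = {1, 3, 2}

{1, 3, 2}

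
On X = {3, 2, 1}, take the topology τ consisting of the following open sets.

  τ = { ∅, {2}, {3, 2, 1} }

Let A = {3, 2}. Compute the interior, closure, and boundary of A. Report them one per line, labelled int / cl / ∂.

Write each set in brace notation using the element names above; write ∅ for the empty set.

opens ⊆ A: ∅, {2}; union → int = {2}
complement {1}; its interior ∅; cl(A) = X∖∅ = {3, 2, 1}
boundary = {3, 2, 1} ∖ {2} = {3, 1}

int(A) = {2}
cl(A)  = {3, 2, 1}
∂A     = {3, 1}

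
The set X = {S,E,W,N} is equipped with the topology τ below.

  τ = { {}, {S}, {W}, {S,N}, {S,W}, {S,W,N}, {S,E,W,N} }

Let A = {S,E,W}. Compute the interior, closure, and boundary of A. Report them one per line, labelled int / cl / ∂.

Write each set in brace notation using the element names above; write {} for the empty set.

interior: largest open inside A is {S,W} (from {}, {W}, {S}, {S,W})
cl via duality: int({N}) = {}, so X∖{} = {S,E,W,N}
cl∖int = {E,N}

int(A) = {S,W}
cl(A)  = {S,E,W,N}
∂A     = {E,N}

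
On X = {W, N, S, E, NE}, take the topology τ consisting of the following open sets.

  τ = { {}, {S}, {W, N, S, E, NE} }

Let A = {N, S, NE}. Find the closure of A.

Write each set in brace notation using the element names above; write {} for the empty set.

{W, N, S, E, NE}

cl via duality: int({W, E}) = {}, so X∖{} = {W, N, S, E, NE}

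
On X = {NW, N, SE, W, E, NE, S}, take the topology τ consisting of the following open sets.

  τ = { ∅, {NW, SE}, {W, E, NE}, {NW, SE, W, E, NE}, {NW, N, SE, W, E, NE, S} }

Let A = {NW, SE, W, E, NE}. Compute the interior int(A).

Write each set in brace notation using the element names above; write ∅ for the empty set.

opens ⊆ A: ∅, {NW, SE}, {W, E, NE}, {NW, SE, W, E, NE}; union → int = {NW, SE, W, E, NE}

{NW, SE, W, E, NE}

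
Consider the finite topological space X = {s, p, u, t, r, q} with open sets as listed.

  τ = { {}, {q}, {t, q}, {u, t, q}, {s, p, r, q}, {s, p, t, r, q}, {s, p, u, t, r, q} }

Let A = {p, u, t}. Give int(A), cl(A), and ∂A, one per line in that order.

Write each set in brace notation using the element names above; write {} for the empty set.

int(A) = {}
cl(A)  = {s, p, u, t, r}
∂A     = {s, p, u, t, r}

U open, U⊆A: {}. int(A) = ⋃ = {}
X∖A={s, r, q}, int(X∖A)={q}, hence cl(A)={s, p, u, t, r}
∂A: remove int from cl → {s, p, u, t, r}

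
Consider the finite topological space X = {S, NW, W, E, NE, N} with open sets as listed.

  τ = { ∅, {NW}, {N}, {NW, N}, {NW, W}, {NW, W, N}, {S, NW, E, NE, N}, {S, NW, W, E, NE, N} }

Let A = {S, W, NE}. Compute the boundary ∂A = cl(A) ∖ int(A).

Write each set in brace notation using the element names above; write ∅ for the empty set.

open subsets of A: ∅; so int(A) = ∅
closure: X∖int(X∖A) = X∖{NW, N} = {S, W, E, NE}
∂A = {S, W, E, NE} minus ∅ = {S, W, E, NE}

{S, W, E, NE}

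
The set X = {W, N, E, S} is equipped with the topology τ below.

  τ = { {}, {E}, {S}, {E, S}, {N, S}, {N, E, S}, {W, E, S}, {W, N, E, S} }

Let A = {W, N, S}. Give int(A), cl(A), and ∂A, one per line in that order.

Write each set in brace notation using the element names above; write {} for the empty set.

opens ⊆ A: {}, {S}, {N, S}; union → int = {N, S}
complement {E}; its interior {E}; cl(A) = X∖{E} = {W, N, S}
boundary = {W, N, S} ∖ {N, S} = {W}

int(A) = {N, S}
cl(A)  = {W, N, S}
∂A     = {W}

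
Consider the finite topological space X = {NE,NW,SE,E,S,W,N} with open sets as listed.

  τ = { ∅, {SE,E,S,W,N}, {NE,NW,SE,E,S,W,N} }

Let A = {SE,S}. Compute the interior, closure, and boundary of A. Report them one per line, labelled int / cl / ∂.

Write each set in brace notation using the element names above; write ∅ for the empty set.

int(A) = ∅
cl(A)  = {NE,NW,SE,E,S,W,N}
∂A     = {NE,NW,SE,E,S,W,N}

open subsets of A: ∅; so int(A) = ∅
closure: X∖int(X∖A) = X∖∅ = {NE,NW,SE,E,S,W,N}
∂A = {NE,NW,SE,E,S,W,N} minus ∅ = {NE,NW,SE,E,S,W,N}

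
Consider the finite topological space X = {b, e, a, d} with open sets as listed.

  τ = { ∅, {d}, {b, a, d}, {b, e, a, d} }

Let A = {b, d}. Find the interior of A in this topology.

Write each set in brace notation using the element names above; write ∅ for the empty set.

{d}

interior: largest open inside A is {d} (from ∅, {d})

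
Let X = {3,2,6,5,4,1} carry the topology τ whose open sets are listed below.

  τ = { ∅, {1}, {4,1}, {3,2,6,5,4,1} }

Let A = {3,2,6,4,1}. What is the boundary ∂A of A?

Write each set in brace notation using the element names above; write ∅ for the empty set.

U open, U⊆A: ∅, {1}, {4,1}. int(A) = ⋃ = {4,1}
X∖A={5}, int(X∖A)=∅, hence cl(A)={3,2,6,5,4,1}
∂A: remove int from cl → {3,2,6,5}

{3,2,6,5}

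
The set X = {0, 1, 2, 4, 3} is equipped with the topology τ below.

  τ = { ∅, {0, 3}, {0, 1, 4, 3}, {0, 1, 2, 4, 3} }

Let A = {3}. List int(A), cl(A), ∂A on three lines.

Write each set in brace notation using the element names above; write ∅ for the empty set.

int(A) = ∅
cl(A)  = {0, 1, 2, 4, 3}
∂A     = {0, 1, 2, 4, 3}

U open, U⊆A: ∅. int(A) = ⋃ = ∅
X∖A={0, 1, 2, 4}, int(X∖A)=∅, hence cl(A)={0, 1, 2, 4, 3}
∂A: remove int from cl → {0, 1, 2, 4, 3}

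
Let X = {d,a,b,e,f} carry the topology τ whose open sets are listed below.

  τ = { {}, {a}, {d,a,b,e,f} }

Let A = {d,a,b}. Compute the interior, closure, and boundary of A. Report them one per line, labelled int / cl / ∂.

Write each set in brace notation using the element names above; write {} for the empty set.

int(A) = {a}
cl(A)  = {d,a,b,e,f}
∂A     = {d,b,e,f}

opens ⊆ A: {}, {a}; union → int = {a}
complement {e,f}; its interior {}; cl(A) = X∖{} = {d,a,b,e,f}
boundary = {d,a,b,e,f} ∖ {a} = {d,b,e,f}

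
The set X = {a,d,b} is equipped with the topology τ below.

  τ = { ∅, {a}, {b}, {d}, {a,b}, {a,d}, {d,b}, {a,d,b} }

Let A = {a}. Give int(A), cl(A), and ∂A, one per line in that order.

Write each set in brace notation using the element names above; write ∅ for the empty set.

int(A) = {a}
cl(A)  = {a}
∂A     = ∅

U open, U⊆A: ∅, {a}. int(A) = ⋃ = {a}
X∖A={d,b}, int(X∖A)={d,b}, hence cl(A)={a}
∂A: remove int from cl → ∅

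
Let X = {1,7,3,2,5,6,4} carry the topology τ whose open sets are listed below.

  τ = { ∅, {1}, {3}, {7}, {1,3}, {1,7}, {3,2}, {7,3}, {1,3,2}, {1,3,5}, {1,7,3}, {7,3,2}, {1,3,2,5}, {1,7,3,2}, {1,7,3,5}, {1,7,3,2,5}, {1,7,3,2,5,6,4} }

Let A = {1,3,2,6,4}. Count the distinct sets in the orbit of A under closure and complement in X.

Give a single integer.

closure: X∖int(X∖A) = X∖{7} = {1,3,2,5,6,4}
Let k=closure and c=complement:
  1. A     = {1,3,2,6,4}
  2. kA    = {1,3,2,5,6,4}
  3. cA    = {7,5}
  4. ckA   = {7}
  5. kcA   = {7,5,6,4}
  6. kckA  = {7,6,4}
  7. ckcA  = {1,3,2}
  8. ckckA = {1,3,2,5}
— saturated at 8

8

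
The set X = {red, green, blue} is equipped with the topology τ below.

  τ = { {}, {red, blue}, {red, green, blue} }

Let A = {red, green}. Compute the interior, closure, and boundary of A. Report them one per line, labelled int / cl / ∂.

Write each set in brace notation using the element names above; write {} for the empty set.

int(A) = {}
cl(A)  = {red, green, blue}
∂A     = {red, green, blue}

open subsets of A: {}; so int(A) = {}
closure: X∖int(X∖A) = X∖{} = {red, green, blue}
∂A = {red, green, blue} minus {} = {red, green, blue}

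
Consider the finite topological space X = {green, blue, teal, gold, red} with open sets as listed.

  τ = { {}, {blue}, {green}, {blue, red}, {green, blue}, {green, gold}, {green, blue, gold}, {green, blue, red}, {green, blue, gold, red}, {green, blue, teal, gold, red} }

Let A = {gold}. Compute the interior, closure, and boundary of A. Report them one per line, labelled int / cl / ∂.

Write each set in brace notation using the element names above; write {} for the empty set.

interior: largest open inside A is {} (from {})
cl via duality: int({green, blue, teal, red}) = {green, blue, red}, so X∖{green, blue, red} = {teal, gold}
cl∖int = {teal, gold}

int(A) = {}
cl(A)  = {teal, gold}
∂A     = {teal, gold}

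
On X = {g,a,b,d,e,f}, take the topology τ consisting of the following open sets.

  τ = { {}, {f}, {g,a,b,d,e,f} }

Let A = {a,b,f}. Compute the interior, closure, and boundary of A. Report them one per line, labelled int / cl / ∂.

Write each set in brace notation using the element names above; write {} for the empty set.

open subsets of A: {}, {f}; so int(A) = {f}
closure: X∖int(X∖A) = X∖{} = {g,a,b,d,e,f}
∂A = {g,a,b,d,e,f} minus {f} = {g,a,b,d,e}

int(A) = {f}
cl(A)  = {g,a,b,d,e,f}
∂A     = {g,a,b,d,e}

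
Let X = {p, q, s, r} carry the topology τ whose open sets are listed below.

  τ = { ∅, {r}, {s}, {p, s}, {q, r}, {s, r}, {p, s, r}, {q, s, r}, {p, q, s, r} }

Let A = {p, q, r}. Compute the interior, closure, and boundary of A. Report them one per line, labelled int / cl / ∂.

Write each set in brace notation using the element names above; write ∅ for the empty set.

int(A) = {q, r}
cl(A)  = {p, q, r}
∂A     = {p}

opens ⊆ A: ∅, {r}, {q, r}; union → int = {q, r}
complement {s}; its interior {s}; cl(A) = X∖{s} = {p, q, r}
boundary = {p, q, r} ∖ {q, r} = {p}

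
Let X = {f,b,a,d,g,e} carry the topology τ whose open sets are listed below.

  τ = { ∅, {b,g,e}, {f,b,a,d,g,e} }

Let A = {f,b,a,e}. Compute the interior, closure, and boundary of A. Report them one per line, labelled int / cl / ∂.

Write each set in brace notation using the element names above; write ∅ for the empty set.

open subsets of A: ∅; so int(A) = ∅
closure: X∖int(X∖A) = X∖∅ = {f,b,a,d,g,e}
∂A = {f,b,a,d,g,e} minus ∅ = {f,b,a,d,g,e}

int(A) = ∅
cl(A)  = {f,b,a,d,g,e}
∂A     = {f,b,a,d,g,e}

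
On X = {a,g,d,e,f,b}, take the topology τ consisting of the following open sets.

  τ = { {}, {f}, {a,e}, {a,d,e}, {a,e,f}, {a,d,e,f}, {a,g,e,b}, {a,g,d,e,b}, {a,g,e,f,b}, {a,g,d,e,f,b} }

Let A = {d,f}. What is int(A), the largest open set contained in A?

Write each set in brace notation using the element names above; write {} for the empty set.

open subsets of A: {}, {f}; so int(A) = {f}

{f}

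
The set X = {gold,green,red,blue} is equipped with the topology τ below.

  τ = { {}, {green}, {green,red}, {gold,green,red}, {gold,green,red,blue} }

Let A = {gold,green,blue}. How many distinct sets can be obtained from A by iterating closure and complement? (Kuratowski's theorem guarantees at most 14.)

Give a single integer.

6

complement {red}; its interior {}; cl(A) = X∖{} = {gold,green,red,blue}
With k = closure, c = complement:
  1. A     = {gold,green,blue}
  2. kA    = {gold,green,red,blue}
  3. cA    = {red}
  4. ckA   = {}
  5. kcA   = {gold,red,blue}
  6. ckcA  = {green}
k, c of each give nothing new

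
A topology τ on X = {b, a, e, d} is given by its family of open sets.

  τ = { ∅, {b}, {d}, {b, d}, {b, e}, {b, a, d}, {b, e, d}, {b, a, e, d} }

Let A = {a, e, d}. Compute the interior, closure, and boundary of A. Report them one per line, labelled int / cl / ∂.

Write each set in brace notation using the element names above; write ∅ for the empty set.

int(A) = {d}
cl(A)  = {a, e, d}
∂A     = {a, e}

opens ⊆ A: ∅, {d}; union → int = {d}
complement {b}; its interior {b}; cl(A) = X∖{b} = {a, e, d}
boundary = {a, e, d} ∖ {d} = {a, e}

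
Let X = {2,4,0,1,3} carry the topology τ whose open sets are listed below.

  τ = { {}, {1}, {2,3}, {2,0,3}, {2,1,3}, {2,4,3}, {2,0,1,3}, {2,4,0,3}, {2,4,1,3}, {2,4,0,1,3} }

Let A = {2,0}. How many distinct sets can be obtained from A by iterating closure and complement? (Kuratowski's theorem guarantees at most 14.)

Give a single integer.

6

X∖A={4,1,3}, int(X∖A)={1}, hence cl(A)={2,4,0,3}
Orbit (k=closure, c=complement):
  1. A     = {2,0}
  2. kA    = {2,4,0,3}
  3. cA    = {4,1,3}
  4. ckA   = {1}
  5. kcA   = {2,4,0,1,3}
  6. ckcA  = {}
(closed under both — stop)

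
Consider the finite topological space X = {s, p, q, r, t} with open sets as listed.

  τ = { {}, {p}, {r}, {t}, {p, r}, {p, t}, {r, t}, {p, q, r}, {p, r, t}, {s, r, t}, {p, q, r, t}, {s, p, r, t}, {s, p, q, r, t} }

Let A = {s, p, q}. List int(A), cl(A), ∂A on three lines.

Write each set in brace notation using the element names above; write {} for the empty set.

int(A) = {p}
cl(A)  = {s, p, q}
∂A     = {s, q}

interior: largest open inside A is {p} (from {}, {p})
cl via duality: int({r, t}) = {r, t}, so X∖{r, t} = {s, p, q}
cl∖int = {s, q}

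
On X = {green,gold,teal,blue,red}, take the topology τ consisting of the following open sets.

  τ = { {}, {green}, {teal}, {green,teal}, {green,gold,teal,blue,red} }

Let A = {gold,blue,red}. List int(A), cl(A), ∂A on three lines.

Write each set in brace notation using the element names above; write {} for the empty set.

open subsets of A: {}; so int(A) = {}
closure: X∖int(X∖A) = X∖{green,teal} = {gold,blue,red}
∂A = {gold,blue,red} minus {} = {gold,blue,red}

int(A) = {}
cl(A)  = {gold,blue,red}
∂A     = {gold,blue,red}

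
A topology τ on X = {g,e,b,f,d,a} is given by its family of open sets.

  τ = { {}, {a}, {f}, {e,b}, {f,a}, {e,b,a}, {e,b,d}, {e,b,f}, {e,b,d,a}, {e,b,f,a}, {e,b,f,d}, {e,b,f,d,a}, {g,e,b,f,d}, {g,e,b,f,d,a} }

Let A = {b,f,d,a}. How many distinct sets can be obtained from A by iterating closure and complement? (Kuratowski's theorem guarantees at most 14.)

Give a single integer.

8

closure: X∖int(X∖A) = X∖{} = {g,e,b,f,d,a}
Let k=closure and c=complement:
  1. A     = {b,f,d,a}
  2. kA    = {g,e,b,f,d,a}
  3. cA    = {g,e}
  4. ckA   = {}
  5. kcA   = {g,e,b,d}
  6. ckcA  = {f,a}
  7. kckcA = {g,f,a}
  8. ckckcA = {e,b,d}
— saturated at 8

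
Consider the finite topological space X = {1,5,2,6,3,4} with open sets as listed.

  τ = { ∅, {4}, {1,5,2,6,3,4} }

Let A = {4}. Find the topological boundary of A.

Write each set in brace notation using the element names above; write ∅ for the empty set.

{1,5,2,6,3}

open subsets of A: ∅, {4}; so int(A) = {4}
closure: X∖int(X∖A) = X∖∅ = {1,5,2,6,3,4}
∂A = {1,5,2,6,3,4} minus {4} = {1,5,2,6,3}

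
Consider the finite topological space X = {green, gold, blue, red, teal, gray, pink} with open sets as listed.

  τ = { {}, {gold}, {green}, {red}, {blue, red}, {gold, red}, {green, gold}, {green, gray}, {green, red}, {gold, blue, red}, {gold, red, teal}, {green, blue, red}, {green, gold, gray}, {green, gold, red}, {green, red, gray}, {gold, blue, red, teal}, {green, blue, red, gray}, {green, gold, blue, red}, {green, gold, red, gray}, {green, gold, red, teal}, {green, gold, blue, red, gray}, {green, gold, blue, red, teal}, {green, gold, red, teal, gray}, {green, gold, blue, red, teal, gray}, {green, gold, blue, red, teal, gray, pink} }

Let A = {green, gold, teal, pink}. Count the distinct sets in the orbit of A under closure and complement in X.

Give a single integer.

8

X∖A={blue, red, gray}, int(X∖A)={blue, red}, hence cl(A)={green, gold, teal, gray, pink}
Orbit (k=closure, c=complement):
  1. A     = {green, gold, teal, pink}
  2. kA    = {green, gold, teal, gray, pink}
  3. cA    = {blue, red, gray}
  4. ckA   = {blue, red}
  5. kcA   = {blue, red, teal, gray, pink}
  6. kckA  = {blue, red, teal, pink}
  7. ckcA  = {green, gold}
  8. ckckA = {green, gold, gray}
(closed under both — stop)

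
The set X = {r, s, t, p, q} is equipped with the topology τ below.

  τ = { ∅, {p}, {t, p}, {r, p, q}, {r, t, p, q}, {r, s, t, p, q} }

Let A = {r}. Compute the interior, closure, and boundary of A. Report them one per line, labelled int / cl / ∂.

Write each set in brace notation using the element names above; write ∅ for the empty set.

U open, U⊆A: ∅. int(A) = ⋃ = ∅
X∖A={s, t, p, q}, int(X∖A)={t, p}, hence cl(A)={r, s, q}
∂A: remove int from cl → {r, s, q}

int(A) = ∅
cl(A)  = {r, s, q}
∂A     = {r, s, q}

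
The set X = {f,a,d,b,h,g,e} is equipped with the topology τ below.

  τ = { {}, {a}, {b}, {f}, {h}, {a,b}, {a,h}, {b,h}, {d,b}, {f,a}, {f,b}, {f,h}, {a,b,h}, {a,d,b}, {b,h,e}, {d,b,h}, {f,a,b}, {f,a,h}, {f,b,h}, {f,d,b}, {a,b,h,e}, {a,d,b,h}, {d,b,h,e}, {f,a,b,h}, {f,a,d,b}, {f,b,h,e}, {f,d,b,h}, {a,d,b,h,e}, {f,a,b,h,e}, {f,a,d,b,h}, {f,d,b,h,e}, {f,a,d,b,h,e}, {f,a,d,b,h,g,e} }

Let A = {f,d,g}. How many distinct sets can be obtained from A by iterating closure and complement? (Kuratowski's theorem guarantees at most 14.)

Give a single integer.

cl via duality: int({a,b,h,e}) = {a,b,h,e}, so X∖{a,b,h,e} = {f,d,g}
Write k for closure, c for complement:
  1. A     = {f,d,g}
  2. cA    = {a,b,h,e}
  3. kcA   = {a,d,b,h,g,e}
  4. ckcA  = {f}
  5. kckcA = {f,g}
  6. ckckcA = {a,d,b,h,e}
applying k or c yields no new set

6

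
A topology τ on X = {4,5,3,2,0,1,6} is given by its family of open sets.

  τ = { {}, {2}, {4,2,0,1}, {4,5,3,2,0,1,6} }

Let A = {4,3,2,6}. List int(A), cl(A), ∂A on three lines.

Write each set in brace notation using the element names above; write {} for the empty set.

int(A) = {2}
cl(A)  = {4,5,3,2,0,1,6}
∂A     = {4,5,3,0,1,6}

opens ⊆ A: {}, {2}; union → int = {2}
complement {5,0,1}; its interior {}; cl(A) = X∖{} = {4,5,3,2,0,1,6}
boundary = {4,5,3,2,0,1,6} ∖ {2} = {4,5,3,0,1,6}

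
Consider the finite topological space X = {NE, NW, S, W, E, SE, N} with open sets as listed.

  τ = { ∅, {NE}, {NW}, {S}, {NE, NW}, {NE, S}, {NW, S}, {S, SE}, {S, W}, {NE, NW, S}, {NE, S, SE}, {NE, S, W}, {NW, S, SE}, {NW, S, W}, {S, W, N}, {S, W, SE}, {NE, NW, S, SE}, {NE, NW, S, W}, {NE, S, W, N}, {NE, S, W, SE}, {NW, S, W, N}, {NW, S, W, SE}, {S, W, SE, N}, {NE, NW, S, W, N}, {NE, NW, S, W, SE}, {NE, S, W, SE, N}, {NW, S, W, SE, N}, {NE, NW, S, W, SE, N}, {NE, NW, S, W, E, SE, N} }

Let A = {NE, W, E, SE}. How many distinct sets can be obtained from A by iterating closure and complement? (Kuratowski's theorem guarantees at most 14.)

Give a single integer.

closure: X∖int(X∖A) = X∖{NW, S} = {NE, W, E, SE, N}
Let k=closure and c=complement:
  1. A     = {NE, W, E, SE}
  2. kA    = {NE, W, E, SE, N}
  3. cA    = {NW, S, N}
  4. ckA   = {NW, S}
  5. kcA   = {NW, S, W, E, SE, N}
  6. ckcA  = {NE}
  7. kckcA = {NE, E}
  8. ckckcA = {NW, S, W, SE, N}
— saturated at 8

8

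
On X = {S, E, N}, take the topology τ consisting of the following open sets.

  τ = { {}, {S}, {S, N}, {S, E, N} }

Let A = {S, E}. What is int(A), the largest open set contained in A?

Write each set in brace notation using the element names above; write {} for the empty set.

{S}

interior: largest open inside A is {S} (from {}, {S})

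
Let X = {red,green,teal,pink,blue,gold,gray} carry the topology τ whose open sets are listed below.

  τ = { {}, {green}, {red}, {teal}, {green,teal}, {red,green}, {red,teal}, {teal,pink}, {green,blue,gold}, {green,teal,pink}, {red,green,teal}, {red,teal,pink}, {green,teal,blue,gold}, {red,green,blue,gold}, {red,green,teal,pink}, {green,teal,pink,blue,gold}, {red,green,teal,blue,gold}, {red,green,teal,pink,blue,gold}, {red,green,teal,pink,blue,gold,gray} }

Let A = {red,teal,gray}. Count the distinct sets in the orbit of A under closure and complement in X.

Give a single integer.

X∖A={green,pink,blue,gold}, int(X∖A)={green,blue,gold}, hence cl(A)={red,teal,pink,gray}
Orbit (k=closure, c=complement):
  1. A     = {red,teal,gray}
  2. kA    = {red,teal,pink,gray}
  3. cA    = {green,pink,blue,gold}
  4. ckA   = {green,blue,gold}
  5. kcA   = {green,pink,blue,gold,gray}
  6. kckA  = {green,blue,gold,gray}
  7. ckcA  = {red,teal}
  8. ckckA = {red,teal,pink}
(closed under both — stop)

8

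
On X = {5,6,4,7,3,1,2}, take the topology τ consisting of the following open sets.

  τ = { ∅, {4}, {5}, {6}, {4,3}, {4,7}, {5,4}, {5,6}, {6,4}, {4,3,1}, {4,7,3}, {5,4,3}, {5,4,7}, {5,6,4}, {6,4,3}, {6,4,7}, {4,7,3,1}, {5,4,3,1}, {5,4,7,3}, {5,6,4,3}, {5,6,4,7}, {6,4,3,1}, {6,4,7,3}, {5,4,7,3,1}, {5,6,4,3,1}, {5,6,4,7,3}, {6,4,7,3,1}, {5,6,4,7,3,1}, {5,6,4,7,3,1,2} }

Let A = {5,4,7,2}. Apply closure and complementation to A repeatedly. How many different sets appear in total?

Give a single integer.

8

closure: X∖int(X∖A) = X∖{6} = {5,4,7,3,1,2}
Let k=closure and c=complement:
  1. A     = {5,4,7,2}
  2. kA    = {5,4,7,3,1,2}
  3. cA    = {6,3,1}
  4. ckA   = {6}
  5. kcA   = {6,3,1,2}
  6. kckA  = {6,2}
  7. ckcA  = {5,4,7}
  8. ckckA = {5,4,7,3,1}
— saturated at 8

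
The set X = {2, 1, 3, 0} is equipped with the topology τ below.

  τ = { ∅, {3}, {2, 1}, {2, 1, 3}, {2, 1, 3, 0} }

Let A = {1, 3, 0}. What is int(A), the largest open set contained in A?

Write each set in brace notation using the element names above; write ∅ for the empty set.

{3}

interior: largest open inside A is {3} (from ∅, {3})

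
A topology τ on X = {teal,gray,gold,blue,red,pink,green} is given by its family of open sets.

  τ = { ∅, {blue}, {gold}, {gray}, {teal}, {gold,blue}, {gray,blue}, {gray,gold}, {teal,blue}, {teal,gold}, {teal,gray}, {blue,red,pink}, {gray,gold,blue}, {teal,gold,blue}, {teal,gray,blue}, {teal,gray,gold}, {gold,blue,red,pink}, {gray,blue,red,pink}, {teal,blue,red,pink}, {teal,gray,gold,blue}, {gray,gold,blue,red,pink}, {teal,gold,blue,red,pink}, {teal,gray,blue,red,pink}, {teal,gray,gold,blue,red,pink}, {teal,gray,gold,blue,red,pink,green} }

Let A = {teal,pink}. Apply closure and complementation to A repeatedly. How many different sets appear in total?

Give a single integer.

closure: X∖int(X∖A) = X∖{gray,gold,blue} = {teal,red,pink,green}
Let k=closure and c=complement:
  1. A     = {teal,pink}
  2. kA    = {teal,red,pink,green}
  3. cA    = {gray,gold,blue,red,green}
  4. ckA   = {gray,gold,blue}
  5. kcA   = {gray,gold,blue,red,pink,green}
  6. ckcA  = {teal}
  7. kckcA = {teal,green}
  8. ckckcA = {gray,gold,blue,red,pink}
— saturated at 8

8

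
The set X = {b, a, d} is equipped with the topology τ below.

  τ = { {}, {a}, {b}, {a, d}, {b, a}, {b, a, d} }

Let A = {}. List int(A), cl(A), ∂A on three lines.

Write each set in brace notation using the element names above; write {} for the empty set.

int(A) = {}
cl(A)  = {}
∂A     = {}

interior: largest open inside A is {} (from {})
cl via duality: int({b, a, d}) = {b, a, d}, so X∖{b, a, d} = {}
cl∖int = {}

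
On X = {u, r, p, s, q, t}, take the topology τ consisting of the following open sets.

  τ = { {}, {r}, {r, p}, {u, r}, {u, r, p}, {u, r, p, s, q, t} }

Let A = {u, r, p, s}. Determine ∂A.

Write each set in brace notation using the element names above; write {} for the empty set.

{s, q, t}

interior: largest open inside A is {u, r, p} (from {}, {r}, {r, p}, {u, r}, {u, r, p})
cl via duality: int({q, t}) = {}, so X∖{} = {u, r, p, s, q, t}
cl∖int = {s, q, t}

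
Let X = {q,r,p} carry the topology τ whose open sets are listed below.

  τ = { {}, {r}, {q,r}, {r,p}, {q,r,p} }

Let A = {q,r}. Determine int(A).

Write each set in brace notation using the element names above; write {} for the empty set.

opens ⊆ A: {}, {r}, {q,r}; union → int = {q,r}

{q,r}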